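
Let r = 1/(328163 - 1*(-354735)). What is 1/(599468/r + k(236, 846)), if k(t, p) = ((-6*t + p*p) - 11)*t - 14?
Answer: 1/409544070454 ≈ 2.4417e-12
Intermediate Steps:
r = 1/682898 (r = 1/(328163 + 354735) = 1/682898 ≈ 1.4643e-6)
k(t, p) = -14 + t*(-11 + p² - 6*t) (k(t, p) = ((-6*t + p²) - 11)*t - 14 = ((p² - 6*t) - 11)*t - 14 = (-11 + p² - 6*t)*t - 14 = t*(-11 + p² - 6*t) - 14 = -14 + t*(-11 + p² - 6*t))
1/(599468/r + k(236, 846)) = 1/(599468/(1/682898) + (-14 - 11*236 - 6*236² + 236*846²)) = 1/(599468*682898 + (-14 - 2596 - 6*55696 + 236*715716)) = 1/(409375498264 + (-14 - 2596 - 334176 + 168908976)) = 1/(409375498264 + 168572190) = 1/409544070454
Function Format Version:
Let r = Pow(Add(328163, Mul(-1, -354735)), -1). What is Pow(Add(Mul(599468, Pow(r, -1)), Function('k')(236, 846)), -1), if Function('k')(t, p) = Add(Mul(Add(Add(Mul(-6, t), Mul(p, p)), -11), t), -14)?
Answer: Rational(1, 409544070454) ≈ 2.4417e-12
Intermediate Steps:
r = Rational(1, 682898) (r = Pow(Add(328163, 354735), -1) = Pow(682898, -1) = Rational(1, 682898) ≈ 1.4643e-6)
Function('k')(t, p) = Add(-14, Mul(t, Add(-11, Pow(p, 2), Mul(-6, t)))) (Function('k')(t, p) = Add(Mul(Add(Add(Mul(-6, t), Pow(p, 2)), -11), t), -14) = Add(Mul(Add(Add(Pow(p, 2), Mul(-6, t)), -11), t), -14) = Add(Mul(Add(-11, Pow(p, 2), Mul(-6, t)), t), -14) = Add(Mul(t, Add(-11, Pow(p, 2), Mul(-6, t))), -14) = Add(-14, Mul(t, Add(-11, Pow(p, 2), Mul(-6, t)))))
Pow(Add(Mul(599468, Pow(r, -1)), Function('k')(236, 846)), -1) = Pow(Add(Mul(599468, Pow(Rational(1, 682898), -1)), Add(-14, Mul(-11, 236), Mul(-6, Pow(236, 2)), Mul(236, Pow(846, 2)))), -1) = Pow(Add(Mul(599468, 682898), Add(-14, -2596, Mul(-6, 55696), Mul(236, 715716))), -1) = Pow(Add(409375498264, Add(-14, -2596, -334176, 168908976)), -1) = Pow(Add(409375498264, 168572190), -1) = Pow(409544070454, -1) = Rational(1, 409544070454)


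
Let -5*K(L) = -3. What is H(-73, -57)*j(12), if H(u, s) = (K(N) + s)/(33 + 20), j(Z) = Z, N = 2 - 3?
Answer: -3384/265 ≈ -12.770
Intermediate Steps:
N = -1
K(L) = ⅗ (K(L) = -⅕*(-3) = ⅗)
H(u, s) = 3/265 + s/53 (H(u, s) = (⅗ + s)/(33 + 20) = (⅗ + s)/53 = (⅗ + s)*(1/53) = 3/265 + s/53)
H(-73, -57)*j(12) = (3/265 + (1/53)*(-57))*12 = (3/265 - 57/53)*12 = -282/265*12 = -3384/265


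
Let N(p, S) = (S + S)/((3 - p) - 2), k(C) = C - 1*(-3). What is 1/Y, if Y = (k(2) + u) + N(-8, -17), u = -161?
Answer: -9/1438 ≈ -0.0062587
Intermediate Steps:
k(C) = 3 + C (k(C) = C + 3 = 3 + C)
N(p, S) = 2*S/(1 - p) (N(p, S) = (2*S)/(1 - p) = 2*S/(1 - p))
Y = -1438/9 (Y = ((3 + 2) - 161) - 2*(-17)/(-1 - 8) = (5 - 161) - 2*(-17)/(-9) = -156 - 2*(-17)*(-1/9) = -156 - 34/9 = -1438/9 ≈ -159.78)
1/Y = 1/(-1438/9) = -9/1438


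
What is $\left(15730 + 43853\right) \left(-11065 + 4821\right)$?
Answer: $-372036252$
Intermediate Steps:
$\left(15730 + 43853\right) \left(-11065 + 4821\right) = 59583 \left(-6244\right) = -372036252$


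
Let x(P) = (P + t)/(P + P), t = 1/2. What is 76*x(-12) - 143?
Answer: -1279/12 ≈ -106.58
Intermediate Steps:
t = ½ ≈ 0.50000
x(P) = (½ + P)/(2*P) (x(P) = (P + ½)/(P + P) = (½ + P)/((2*P)) = (½ + P)*(1/(2*P)) = (½ + P)/(2*P))
76*x(-12) - 143 = 76*((¼)*(1 + 2*(-12))/(-12)) - 143 = 76*((¼)*(-1/12)*(1 - 24)) - 143 = 76*((¼)*(-1/12)*(-23)) - 143 = 76*(23/48) - 143 = 437/12 - 143 = -1279/12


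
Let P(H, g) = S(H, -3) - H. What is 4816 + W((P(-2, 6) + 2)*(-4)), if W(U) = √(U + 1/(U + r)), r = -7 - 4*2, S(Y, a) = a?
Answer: 4816 + I*√1463/19 ≈ 4816.0 + 2.0131*I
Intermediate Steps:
P(H, g) = -3 - H
r = -15 (r = -7 - 8 = -15)
W(U) = √(U + 1/(-15 + U)) (W(U) = √(U + 1/(U - 15)) = √(U + 1/(-15 + U)))
4816 + W((P(-2, 6) + 2)*(-4)) = 4816 + √((1 + (((-3 - 1*(-2)) + 2)*(-4))*(-15 + ((-3 - 1*(-2)) + 2)*(-4)))/(-15 + ((-3 - 1*(-2)) + 2)*(-4))) = 4816 + √((1 + (((-3 + 2) + 2)*(-4))*(-15 + ((-3 + 2) + 2)*(-4)))/(-15 + ((-3 + 2) + 2)*(-4))) = 4816 + √((1 + ((-1 + 2)*(-4))*(-15 + (-1 + 2)*(-4)))/(-15 + (-1 + 2)*(-4))) = 4816 + √((1 + (1*(-4))*(-15 + 1*(-4)))/(-15 + 1*(-4))) = 4816 + √((1 - 4*(-15 - 4))/(-15 - 4)) = 4816 + √((1 - 4*(-19))/(-19)) = 4816 + √(-(1 + 76)/19) = 4816 + √(-1/19*77) = 4816 + √(-77/19) = 4816 + I*√1463/19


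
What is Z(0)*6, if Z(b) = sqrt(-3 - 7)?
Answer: 6*I*sqrt(10) ≈ 18.974*I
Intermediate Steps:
Z(b) = I*sqrt(10) (Z(b) = sqrt(-10) = I*sqrt(10))
Z(0)*6 = (I*sqrt(10))*6 = 6*I*sqrt(10)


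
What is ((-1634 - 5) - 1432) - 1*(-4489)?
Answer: 1418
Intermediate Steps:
((-1634 - 5) - 1432) - 1*(-4489) = (-1639 - 1432) + 4489 = -3071 + 4489 = 1418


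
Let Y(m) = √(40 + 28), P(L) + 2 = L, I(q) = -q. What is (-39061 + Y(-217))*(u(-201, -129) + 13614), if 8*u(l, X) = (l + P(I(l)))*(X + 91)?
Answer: -1064295067/2 + 27247*√17 ≈ -5.3204e+8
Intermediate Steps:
P(L) = -2 + L
Y(m) = 2*√17 (Y(m) = √68 = 2*√17)
u(l, X) = -91/4 - X/4 (u(l, X) = ((l + (-2 - l))*(X + 91))/8 = (-2*(91 + X))/8 = (-182 - 2*X)/8 = -91/4 - X/4)
(-39061 + Y(-217))*(u(-201, -129) + 13614) = (-39061 + 2*√17)*((-91/4 - ¼*(-129)) + 13614) = (-39061 + 2*√17)*((-91/4 + 129/4) + 13614) = (-39061 + 2*√17)*(19/2 + 13614) = (-39061 + 2*√17)*(27247/2) = -1064295067/2 + 27247*√17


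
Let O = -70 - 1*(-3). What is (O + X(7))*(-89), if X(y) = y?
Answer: 5340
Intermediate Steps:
O = -67 (O = -70 + 3 = -67)
(O + X(7))*(-89) = (-67 + 7)*(-89) = -60*(-89) = 5340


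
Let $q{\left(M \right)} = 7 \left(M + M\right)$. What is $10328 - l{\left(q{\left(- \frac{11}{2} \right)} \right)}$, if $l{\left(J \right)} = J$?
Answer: $10405$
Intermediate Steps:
$q{\left(M \right)} = 14 M$ ($q{\left(M \right)} = 7 \cdot 2 M = 14 M$)
$10328 - l{\left(q{\left(- \frac{11}{2} \right)} \right)} = 10328 - 14 \left(- \frac{11}{2}\right) = 10328 - -77 = 10328 + 77 = 10405$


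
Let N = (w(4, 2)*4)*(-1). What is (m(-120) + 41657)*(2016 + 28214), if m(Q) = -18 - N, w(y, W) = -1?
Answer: 1258626050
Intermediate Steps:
N = 4 (N = -1*4*(-1) = -4*(-1) = 4)
m(Q) = -22 (m(Q) = -18 - 1*4 = -18 - 4 = -22)
(m(-120) + 41657)*(2016 + 28214) = (-22 + 41657)*(2016 + 28214) = 41635*30230 = 1258626050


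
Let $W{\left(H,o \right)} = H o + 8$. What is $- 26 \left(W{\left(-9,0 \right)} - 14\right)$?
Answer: $156$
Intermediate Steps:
$W{\left(H,o \right)} = 8 + H o$
$- 26 \left(W{\left(-9,0 \right)} - 14\right) = - 26 \left(\left(8 - 0\right) - 14\right) = - 26 \left(\left(8 + 0\right) - 14\right) = - 26 \left(8 - 14\right) = \left(-26\right) \left(-6\right) = 156$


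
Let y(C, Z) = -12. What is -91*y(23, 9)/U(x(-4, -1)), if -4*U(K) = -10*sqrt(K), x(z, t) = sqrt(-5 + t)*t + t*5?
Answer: 2184/(5*sqrt(-5 - I*sqrt(6))) ≈ 41.799 + 180.33*I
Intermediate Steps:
x(z, t) = 5*t + t*sqrt(-5 + t) (x(z, t) = t*sqrt(-5 + t) + 5*t = 5*t + t*sqrt(-5 + t))
U(K) = 5*sqrt(K)/2 (U(K) = -(-5)*sqrt(K)/2 = 5*sqrt(K)/2)
-91*y(23, 9)/U(x(-4, -1)) = -(-1092)/(5*sqrt(-(5 + sqrt(-5 - 1)))/2) = -(-1092)/(5*sqrt(-(5 + sqrt(-6)))/2) = -(-1092)/(5*sqrt(-(5 + I*sqrt(6)))/2) = -(-1092)/(5*sqrt(-5 - I*sqrt(6))/2) = -(-1092)*2/(5*sqrt(-5 - I*sqrt(6))) = -(-2184)/(5*sqrt(-5 - I*sqrt(6))) = 2184/(5*sqrt(-5 - I*sqrt(6)))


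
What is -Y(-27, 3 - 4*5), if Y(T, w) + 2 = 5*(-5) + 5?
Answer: 22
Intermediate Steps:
Y(T, w) = -22 (Y(T, w) = -2 + (5*(-5) + 5) = -2 + (-25 + 5) = -2 - 20 = -22)
-Y(-27, 3 - 4*5) = -1*(-22) = 22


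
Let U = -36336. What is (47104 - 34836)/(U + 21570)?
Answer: -6134/7383 ≈ -0.83083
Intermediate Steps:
(47104 - 34836)/(U + 21570) = (47104 - 34836)/(-36336 + 21570) = 12268/(-14766) = 12268*(-1/14766) = -6134/7383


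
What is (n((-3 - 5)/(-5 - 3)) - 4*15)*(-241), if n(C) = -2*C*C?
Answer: 14942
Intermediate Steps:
n(C) = -2*C²
(n((-3 - 5)/(-5 - 3)) - 4*15)*(-241) = (-2*(-3 - 5)²/(-5 - 3)² - 4*15)*(-241) = (-2*1² - 60)*(-241) = (-2*1 - 60)*(-241) = (-2 - 60)*(-241) = -62*(-241) = 14942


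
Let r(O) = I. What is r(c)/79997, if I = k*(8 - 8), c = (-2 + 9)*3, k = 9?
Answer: 0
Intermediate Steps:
c = 21 (c = 7*3 = 21)
I = 0 (I = 9*(8 - 8) = 9*0 = 0)
r(O) = 0
r(c)/79997 = 0/79997 = 0*(1/79997) = 0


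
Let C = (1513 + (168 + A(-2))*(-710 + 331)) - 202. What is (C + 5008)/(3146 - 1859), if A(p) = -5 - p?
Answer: -56216/1287 ≈ -43.680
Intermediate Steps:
C = -61224 (C = (1513 + (168 + (-5 - 1*(-2)))*(-710 + 331)) - 202 = (1513 + (168 + (-5 + 2))*(-379)) - 202 = (1513 + (168 - 3)*(-379)) - 202 = (1513 + 165*(-379)) - 202 = (1513 - 62535) - 202 = -61022 - 202 = -61224)
(C + 5008)/(3146 - 1859) = (-61224 + 5008)/(3146 - 1859) = -56216/1287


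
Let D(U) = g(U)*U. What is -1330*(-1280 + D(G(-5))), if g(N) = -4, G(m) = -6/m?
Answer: 1708784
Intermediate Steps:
D(U) = -4*U
-1330*(-1280 + D(G(-5))) = -1330*(-1280 - (-24)/(-5)) = -1330*(-1280 - (-24)*(-1)/5) = -1330*(-1280 - 4*6/5) = -1330*(-1280 - 24/5) = -1330*(-6424/5) = 1708784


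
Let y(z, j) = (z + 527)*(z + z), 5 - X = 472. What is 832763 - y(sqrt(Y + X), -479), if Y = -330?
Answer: 834357 - 1054*I*sqrt(797) ≈ 8.3436e+5 - 29756.0*I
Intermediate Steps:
X = -467 (X = 5 - 1*472 = 5 - 472 = -467)
y(z, j) = 2*z*(527 + z) (y(z, j) = (527 + z)*(2*z) = 2*z*(527 + z))
832763 - y(sqrt(Y + X), -479) = 832763 - 2*sqrt(-330 - 467)*(527 + sqrt(-330 - 467)) = 832763 - 2*sqrt(-797)*(527 + sqrt(-797)) = 832763 - 2*I*sqrt(797)*(527 + I*sqrt(797))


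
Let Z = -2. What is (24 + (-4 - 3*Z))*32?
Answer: 832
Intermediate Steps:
(24 + (-4 - 3*Z))*32 = (24 + (-4 - 3*(-2)))*32 = (24 + (-4 + 6))*32 = (24 + 2)*32 = 26*32 = 832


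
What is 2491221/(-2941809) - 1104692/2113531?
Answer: -2838355226393/2072534839193 ≈ -1.3695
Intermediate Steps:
2491221/(-2941809) - 1104692/2113531 = 2491221*(-1/2941809) - 1104692*1/2113531 = -830407/980603 - 1104692/2113531 = -2838355226393/2072534839193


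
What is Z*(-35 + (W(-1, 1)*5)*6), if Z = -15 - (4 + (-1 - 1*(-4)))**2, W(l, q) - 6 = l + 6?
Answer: -18880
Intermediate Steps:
W(l, q) = 12 + l (W(l, q) = 6 + (l + 6) = 6 + (6 + l) = 12 + l)
Z = -64 (Z = -15 - (4 + (-1 + 4))**2 = -15 - (4 + 3)**2 = -15 - 1*7**2 = -15 - 1*49 = -15 - 49 = -64)
Z*(-35 + (W(-1, 1)*5)*6) = -64*(-35 + ((12 - 1)*5)*6) = -64*(-35 + (11*5)*6) = -64*(-35 + 55*6) = -64*(-35 + 330) = -64*295 = -18880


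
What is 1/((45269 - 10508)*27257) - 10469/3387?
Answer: -1102130461914/356568523811 ≈ -3.0909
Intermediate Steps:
1/((45269 - 10508)*27257) - 10469/3387 = (1/27257)/34761 - 10469*1/3387 = (1/34761)*(1/27257) - 10469/3387 = 1/947480577 - 10469/3387 = -1102130461914/356568523811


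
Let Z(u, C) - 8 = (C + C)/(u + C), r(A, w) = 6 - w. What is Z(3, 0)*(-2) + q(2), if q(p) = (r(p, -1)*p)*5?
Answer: 54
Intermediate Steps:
Z(u, C) = 8 + 2*C/(C + u) (Z(u, C) = 8 + (C + C)/(u + C) = 8 + (2*C)/(C + u) = 8 + 2*C/(C + u))
q(p) = 35*p (q(p) = ((6 - 1*(-1))*p)*5 = ((6 + 1)*p)*5 = (7*p)*5 = 35*p)
Z(3, 0)*(-2) + q(2) = (2*(4*3 + 5*0)/(0 + 3))*(-2) + 35*2 = (2*(12 + 0)/3)*(-2) + 70 = (2*(⅓)*12)*(-2) + 70 = 8*(-2) + 70 = -16 + 70 = 54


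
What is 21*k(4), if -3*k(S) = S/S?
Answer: -7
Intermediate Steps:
k(S) = -1/3 (k(S) = -S/(3*S) = -1/3*1 = -1/3)
21*k(4) = 21*(-1/3) = -7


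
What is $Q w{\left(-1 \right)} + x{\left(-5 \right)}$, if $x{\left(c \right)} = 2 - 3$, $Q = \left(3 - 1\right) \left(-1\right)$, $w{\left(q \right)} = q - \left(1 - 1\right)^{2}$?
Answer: $1$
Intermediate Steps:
$w{\left(q \right)} = q$ ($w{\left(q \right)} = q - 0^{2} = q - 0 = q + 0 = q$)
$Q = -2$ ($Q = 2 \left(-1\right) = -2$)
$x{\left(c \right)} = -1$ ($x{\left(c \right)} = 2 - 3 = -1$)
$Q w{\left(-1 \right)} + x{\left(-5 \right)} = \left(-2\right) \left(-1\right) - 1 = 2 - 1 = 1$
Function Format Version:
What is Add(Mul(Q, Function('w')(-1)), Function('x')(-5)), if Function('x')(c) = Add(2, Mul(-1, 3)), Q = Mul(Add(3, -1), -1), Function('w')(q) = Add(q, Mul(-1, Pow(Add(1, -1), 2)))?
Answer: 1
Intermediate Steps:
Function('w')(q) = q (Function('w')(q) = Add(q, Mul(-1, Pow(0, 2))) = Add(q, Mul(-1, 0)) = Add(q, 0) = q)
Q = -2 (Q = Mul(2, -1) = -2)
Function('x')(c) = -1 (Function('x')(c) = Add(2, -3) = -1)
Add(Mul(Q, Function('w')(-1)), Function('x')(-5)) = Add(Mul(-2, -1), -1) = Add(2, -1) = 1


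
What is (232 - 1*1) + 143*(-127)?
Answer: -17930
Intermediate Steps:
(232 - 1*1) + 143*(-127) = (232 - 1) - 18161 = 231 - 18161 = -17930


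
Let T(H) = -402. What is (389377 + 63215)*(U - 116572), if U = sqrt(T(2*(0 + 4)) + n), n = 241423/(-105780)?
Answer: -52759554624 + 75432*I*sqrt(1130919975435)/8815 ≈ -5.276e+10 + 9.1002e+6*I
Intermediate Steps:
n = -241423/105780 (n = 241423*(-1/105780) = -241423/105780 ≈ -2.2823)
U = I*sqrt(1130919975435)/52890 (U = sqrt(-402 - 241423/105780) = sqrt(-42764983/105780) = I*sqrt(1130919975435)/52890 ≈ 20.107*I)
(389377 + 63215)*(U - 116572) = (389377 + 63215)*(I*sqrt(1130919975435)/52890 - 116572) = 452592*(-116572 + I*sqrt(1130919975435)/52890) = -52759554624 + 75432*I*sqrt(1130919975435)/8815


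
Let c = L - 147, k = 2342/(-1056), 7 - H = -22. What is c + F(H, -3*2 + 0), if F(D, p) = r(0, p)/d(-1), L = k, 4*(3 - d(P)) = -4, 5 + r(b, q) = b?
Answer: -79447/528 ≈ -150.47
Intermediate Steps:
H = 29 (H = 7 - 1*(-22) = 7 + 22 = 29)
r(b, q) = -5 + b
k = -1171/528 (k = 2342*(-1/1056) = -1171/528 ≈ -2.2178)
d(P) = 4 (d(P) = 3 - ¼*(-4) = 3 + 1 = 4)
L = -1171/528 ≈ -2.2178
F(D, p) = -5/4 (F(D, p) = (-5 + 0)/4 = -5*¼ = -5/4)
c = -78787/528 (c = -1171/528 - 147 = -78787/528 ≈ -149.22)
c + F(H, -3*2 + 0) = -78787/528 - 5/4 = -79447/528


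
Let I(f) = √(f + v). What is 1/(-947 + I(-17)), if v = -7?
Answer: -947/896833 - 2*I*√6/896833 ≈ -0.0010559 - 5.4625e-6*I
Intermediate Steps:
I(f) = √(-7 + f) (I(f) = √(f - 7) = √(-7 + f))
1/(-947 + I(-17)) = 1/(-947 + √(-7 - 17)) = 1/(-947 + √(-24)) = 1/(-947 + 2*I*√6)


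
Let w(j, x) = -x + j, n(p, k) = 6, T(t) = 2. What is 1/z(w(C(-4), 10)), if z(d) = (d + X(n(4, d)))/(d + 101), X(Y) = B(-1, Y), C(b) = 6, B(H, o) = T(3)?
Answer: -97/2 ≈ -48.500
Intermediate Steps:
B(H, o) = 2
X(Y) = 2
w(j, x) = j - x
z(d) = (2 + d)/(101 + d) (z(d) = (d + 2)/(d + 101) = (2 + d)/(101 + d))
1/z(w(C(-4), 10)) = 1/((2 + (6 - 1*10))/(101 + (6 - 1*10))) = 1/((2 + (6 - 10))/(101 + (6 - 10))) = 1/((2 - 4)/(101 - 4)) = 1/(-2/97) = -97/2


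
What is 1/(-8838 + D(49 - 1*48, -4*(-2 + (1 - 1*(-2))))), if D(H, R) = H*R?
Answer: -1/8842 ≈ -0.00011310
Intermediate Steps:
1/(-8838 + D(49 - 1*48, -4*(-2 + (1 - 1*(-2))))) = 1/(-8838 + (49 - 1*48)*(-4*(-2 + (1 - 1*(-2))))) = 1/(-8838 + (49 - 48)*(-4*(-2 + (1 + 2)))) = 1/(-8838 + 1*(-4*(-2 + 3))) = 1/(-8838 + 1*(-4*1)) = 1/(-8838 + 1*(-4)) = 1/(-8838 - 4) = 1/(-8842) = -1/8842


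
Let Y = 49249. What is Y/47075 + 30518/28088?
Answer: 1409970381/661121300 ≈ 2.1327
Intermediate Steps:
Y/47075 + 30518/28088 = 49249/47075 + 30518/28088 = 49249*(1/47075) + 30518*(1/28088) = 49249/47075 + 15259/14044 = 1409970381/661121300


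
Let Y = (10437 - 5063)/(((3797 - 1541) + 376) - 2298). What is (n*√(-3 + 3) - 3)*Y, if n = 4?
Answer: -8061/167 ≈ -48.269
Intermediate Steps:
Y = 2687/167 (Y = 5374/((2256 + 376) - 2298) = 5374/(2632 - 2298) = 5374/334 = 5374*(1/334) = 2687/167 ≈ 16.090)
(n*√(-3 + 3) - 3)*Y = (4*√(-3 + 3) - 3)*(2687/167) = (4*√0 - 3)*(2687/167) = (4*0 - 3)*(2687/167) = (0 - 3)*(2687/167) = -3*2687/167 = -8061/167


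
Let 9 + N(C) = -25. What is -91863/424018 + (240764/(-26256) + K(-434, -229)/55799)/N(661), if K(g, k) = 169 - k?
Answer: 139514192543477/2640147573266616 ≈ 0.052843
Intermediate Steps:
N(C) = -34 (N(C) = -9 - 25 = -34)
-91863/424018 + (240764/(-26256) + K(-434, -229)/55799)/N(661) = -91863/424018 + (240764/(-26256) + (169 - 1*(-229))/55799)/(-34) = -91863*1/424018 + (240764*(-1/26256) + (169 + 229)*(1/55799))*(-1/34) = -91863/424018 + (-60191/6564 + 398*(1/55799))*(-1/34) = -91863/424018 + (-60191/6564 + 398/55799)*(-1/34) = -91863/424018 - 3355985137/366264636*(-1/34) = -91863/424018 + 3355985137/12452997624 = 139514192543477/2640147573266616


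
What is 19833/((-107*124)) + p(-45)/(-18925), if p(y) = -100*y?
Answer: -17401821/10043876 ≈ -1.7326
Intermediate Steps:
19833/((-107*124)) + p(-45)/(-18925) = 19833/((-107*124)) - 100*(-45)/(-18925) = 19833/(-13268) + 4500*(-1/18925) = 19833*(-1/13268) - 180/757 = -19833/13268 - 180/757 = -17401821/10043876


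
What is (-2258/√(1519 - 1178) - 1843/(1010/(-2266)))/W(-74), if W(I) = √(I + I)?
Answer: I*√37*(-712048579 + 1140290*√341)/12743170 ≈ -329.83*I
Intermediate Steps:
W(I) = √2*√I (W(I) = √(2*I) = √2*√I)
(-2258/√(1519 - 1178) - 1843/(1010/(-2266)))/W(-74) = (-2258/√(1519 - 1178) - 1843/(1010/(-2266)))/((√2*√(-74))) = (-2258*√341/341 - 1843/(1010*(-1/2266)))/((√2*(I*√74))) = (-2258*√341/341 - 1843/(-505/1133))/((2*I*√37)) = (-2258*√341/341 - 1843*(-1133/505))*(-I*√37/74) = (-2258*√341/341 + 2088119/505)*(-I*√37/74) = (2088119/505 - 2258*√341/341)*(-I*√37/74) = -I*√37*(2088119/505 - 2258*√341/341)/74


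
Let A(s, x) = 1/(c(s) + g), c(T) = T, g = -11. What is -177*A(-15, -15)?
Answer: 177/26 ≈ 6.8077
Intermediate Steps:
A(s, x) = 1/(-11 + s) (A(s, x) = 1/(s - 11) = 1/(-11 + s))
-177*A(-15, -15) = -177/(-11 - 15) = -177/(-26) = -177*(-1/26) = 177/26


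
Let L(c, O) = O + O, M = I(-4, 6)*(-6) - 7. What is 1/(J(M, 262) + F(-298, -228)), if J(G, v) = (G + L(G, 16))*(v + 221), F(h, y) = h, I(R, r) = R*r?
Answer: 1/81329 ≈ 1.2296e-5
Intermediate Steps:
M = 137 (M = -4*6*(-6) - 7 = -24*(-6) - 7 = 144 - 7 = 137)
L(c, O) = 2*O
J(G, v) = (32 + G)*(221 + v) (J(G, v) = (G + 2*16)*(v + 221) = (G + 32)*(221 + v) = (32 + G)*(221 + v))
1/(J(M, 262) + F(-298, -228)) = 1/((7072 + 32*262 + 221*137 + 137*262) - 298) = 1/((7072 + 8384 + 30277 + 35894) - 298) = 1/(81627 - 298) = 1/81329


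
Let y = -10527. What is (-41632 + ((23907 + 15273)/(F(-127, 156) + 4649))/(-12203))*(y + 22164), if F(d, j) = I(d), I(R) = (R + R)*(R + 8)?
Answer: -4581805233284748/9457325 ≈ -4.8447e+8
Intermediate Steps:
I(R) = 2*R*(8 + R) (I(R) = (2*R)*(8 + R) = 2*R*(8 + R))
F(d, j) = 2*d*(8 + d)
(-41632 + ((23907 + 15273)/(F(-127, 156) + 4649))/(-12203))*(y + 22164) = (-41632 + ((23907 + 15273)/(2*(-127)*(8 - 127) + 4649))/(-12203))*(-10527 + 22164) = (-41632 + (39180/(2*(-127)*(-119) + 4649))*(-1/12203))*11637 = (-41632 + (39180/(30226 + 4649))*(-1/12203))*11637 = (-41632 + (39180/34875)*(-1/12203))*11637 = (-41632 + (39180*(1/34875))*(-1/12203))*11637 = (-41632 + (2612/2325)*(-1/12203))*11637 = (-41632 - 2612/28371975)*11637 = -1181182065812/28371975*11637 = -4581805233284748/9457325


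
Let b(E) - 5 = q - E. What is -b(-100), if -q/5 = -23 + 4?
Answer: -200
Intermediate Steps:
q = 95 (q = -5*(-23 + 4) = -5*(-19) = 95)
b(E) = 100 - E (b(E) = 5 + (95 - E) = 100 - E)
-b(-100) = -(100 - 1*(-100)) = -(100 + 100) = -1*200 = -200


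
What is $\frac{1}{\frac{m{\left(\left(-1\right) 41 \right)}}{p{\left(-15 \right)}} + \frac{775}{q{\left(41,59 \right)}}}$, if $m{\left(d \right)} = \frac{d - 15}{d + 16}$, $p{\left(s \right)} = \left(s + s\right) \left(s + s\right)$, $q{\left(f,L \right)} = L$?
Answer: $\frac{331875}{4360201} \approx 0.076115$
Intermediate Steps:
$p{\left(s \right)} = 4 s^{2}$ ($p{\left(s \right)} = 2 s 2 s = 4 s^{2}$)
$m{\left(d \right)} = \frac{-15 + d}{16 + d}$
$\frac{1}{\frac{m{\left(\left(-1\right) 41 \right)}}{p{\left(-15 \right)}} + \frac{775}{q{\left(41,59 \right)}}} = \frac{1}{\frac{\frac{1}{16 - 41} \left(-15 - 41\right)}{4 \left(-15\right)^{2}} + \frac{775}{59}} = \frac{1}{\frac{\frac{1}{16 - 41} \left(-15 - 41\right)}{4 \cdot 225} + 775 \cdot \frac{1}{59}} = \frac{1}{\frac{\frac{1}{-25} \left(-56\right)}{900} + \frac{775}{59}} = \frac{1}{\left(- \frac{1}{25}\right) \left(-56\right) \frac{1}{900} + \frac{775}{59}} = \frac{1}{\frac{56}{25} \cdot \frac{1}{900} + \frac{775}{59}} = \frac{1}{\frac{14}{5625} + \frac{775}{59}} = \frac{1}{\frac{4360201}{331875}} = \frac{331875}{4360201}$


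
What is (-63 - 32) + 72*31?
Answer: 2137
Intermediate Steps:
(-63 - 32) + 72*31 = -95 + 2232 = 2137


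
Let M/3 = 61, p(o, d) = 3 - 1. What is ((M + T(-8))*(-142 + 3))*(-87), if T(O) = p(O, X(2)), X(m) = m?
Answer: 2237205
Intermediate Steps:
p(o, d) = 2
T(O) = 2
M = 183 (M = 3*61 = 183)
((M + T(-8))*(-142 + 3))*(-87) = ((183 + 2)*(-142 + 3))*(-87) = (185*(-139))*(-87) = -25715*(-87) = 2237205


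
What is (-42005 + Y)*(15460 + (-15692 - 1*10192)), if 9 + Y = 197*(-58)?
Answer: 557058560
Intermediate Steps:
Y = -11435 (Y = -9 + 197*(-58) = -9 - 11426 = -11435)
(-42005 + Y)*(15460 + (-15692 - 1*10192)) = (-42005 - 11435)*(15460 + (-15692 - 1*10192)) = -53440*(15460 + (-15692 - 10192)) = -53440*(15460 - 25884) = -53440*(-10424) = 557058560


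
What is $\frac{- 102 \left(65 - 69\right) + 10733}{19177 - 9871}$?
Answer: $\frac{11141}{9306} \approx 1.1972$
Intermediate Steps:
$\frac{- 102 \left(65 - 69\right) + 10733}{19177 - 9871} = \frac{\left(-102\right) \left(-4\right) + 10733}{9306} = \left(408 + 10733\right) \frac{1}{9306} = 11141 \cdot \frac{1}{9306} = \frac{11141}{9306}$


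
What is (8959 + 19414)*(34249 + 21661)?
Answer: 1586334430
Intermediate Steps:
(8959 + 19414)*(34249 + 21661) = 28373*55910 = 1586334430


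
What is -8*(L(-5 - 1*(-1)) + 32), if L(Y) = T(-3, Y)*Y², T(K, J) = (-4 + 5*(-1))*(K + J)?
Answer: -8320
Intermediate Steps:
T(K, J) = -9*J - 9*K (T(K, J) = (-4 - 5)*(J + K) = -9*(J + K) = -9*J - 9*K)
L(Y) = Y²*(27 - 9*Y) (L(Y) = (-9*Y - 9*(-3))*Y² = (-9*Y + 27)*Y² = (27 - 9*Y)*Y² = Y²*(27 - 9*Y))
-8*(L(-5 - 1*(-1)) + 32) = -8*(9*(-5 - 1*(-1))²*(3 - (-5 - 1*(-1))) + 32) = -8*(9*(-5 + 1)²*(3 - (-5 + 1)) + 32) = -8*(9*(-4)²*(3 - 1*(-4)) + 32) = -8*(9*16*(3 + 4) + 32) = -8*(9*16*7 + 32) = -8*(1008 + 32) = -8*1040 = -8320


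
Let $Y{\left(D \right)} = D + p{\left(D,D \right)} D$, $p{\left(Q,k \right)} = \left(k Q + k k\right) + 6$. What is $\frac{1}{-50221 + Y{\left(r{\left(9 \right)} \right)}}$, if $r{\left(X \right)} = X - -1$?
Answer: $- \frac{1}{48151} \approx -2.0768 \cdot 10^{-5}$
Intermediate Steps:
$p{\left(Q,k \right)} = 6 + k^{2} + Q k$ ($p{\left(Q,k \right)} = \left(Q k + k^{2}\right) + 6 = \left(k^{2} + Q k\right) + 6 = 6 + k^{2} + Q k$)
$r{\left(X \right)} = 1 + X$ ($r{\left(X \right)} = X + 1 = 1 + X$)
$Y{\left(D \right)} = D + D \left(6 + 2 D^{2}\right)$ ($Y{\left(D \right)} = D + \left(6 + D^{2} + D D\right) D = D + \left(6 + D^{2} + D^{2}\right) D = D + \left(6 + 2 D^{2}\right) D = D + D \left(6 + 2 D^{2}\right)$)
$\frac{1}{-50221 + Y{\left(r{\left(9 \right)} \right)}} = \frac{1}{-50221 + \left(1 + 9\right) \left(7 + 2 \left(1 + 9\right)^{2}\right)} = \frac{1}{-50221 + 10 \left(7 + 2 \cdot 10^{2}\right)} = \frac{1}{-50221 + 10 \left(7 + 2 \cdot 100\right)} = \frac{1}{-50221 + 10 \left(7 + 200\right)} = \frac{1}{-50221 + 10 \cdot 207} = \frac{1}{-50221 + 2070} = \frac{1}{-48151} = - \frac{1}{48151}$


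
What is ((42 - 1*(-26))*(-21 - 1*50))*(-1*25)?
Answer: 120700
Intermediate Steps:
((42 - 1*(-26))*(-21 - 1*50))*(-1*25) = ((42 + 26)*(-21 - 50))*(-25) = (68*(-71))*(-25) = -4828*(-25) = 120700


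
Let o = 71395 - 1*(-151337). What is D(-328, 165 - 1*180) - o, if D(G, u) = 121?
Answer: -222611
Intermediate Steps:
o = 222732 (o = 71395 + 151337 = 222732)
D(-328, 165 - 1*180) - o = 121 - 1*222732 = 121 - 222732 = -222611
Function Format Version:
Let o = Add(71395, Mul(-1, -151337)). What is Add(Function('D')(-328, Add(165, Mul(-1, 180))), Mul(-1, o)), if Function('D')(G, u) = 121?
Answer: -222611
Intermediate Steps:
o = 222732 (o = Add(71395, 151337) = 222732)
Add(Function('D')(-328, Add(165, Mul(-1, 180))), Mul(-1, o)) = Add(121, Mul(-1, 222732)) = Add(121, -222732) = -222611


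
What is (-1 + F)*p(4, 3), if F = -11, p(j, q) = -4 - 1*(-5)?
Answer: -12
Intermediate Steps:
p(j, q) = 1 (p(j, q) = -4 + 5 = 1)
(-1 + F)*p(4, 3) = (-1 - 11)*1 = -12*1 = -12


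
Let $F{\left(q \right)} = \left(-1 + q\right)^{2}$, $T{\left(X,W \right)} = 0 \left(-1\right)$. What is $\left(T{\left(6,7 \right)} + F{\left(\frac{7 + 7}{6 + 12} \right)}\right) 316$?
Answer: $\frac{1264}{81} \approx 15.605$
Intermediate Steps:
$T{\left(X,W \right)} = 0$
$\left(T{\left(6,7 \right)} + F{\left(\frac{7 + 7}{6 + 12} \right)}\right) 316 = \left(0 + \left(-1 + \frac{7 + 7}{6 + 12}\right)^{2}\right) 316 = \left(0 + \left(-1 + \frac{14}{18}\right)^{2}\right) 316 = \left(0 + \left(-1 + 14 \cdot \frac{1}{18}\right)^{2}\right) 316 = \left(0 + \left(-1 + \frac{7}{9}\right)^{2}\right) 316 = \left(0 + \left(- \frac{2}{9}\right)^{2}\right) 316 = \left(0 + \frac{4}{81}\right) 316 = \frac{4}{81} \cdot 316 = \frac{1264}{81}$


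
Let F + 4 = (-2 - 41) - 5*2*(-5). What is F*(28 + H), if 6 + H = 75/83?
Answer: 5703/83 ≈ 68.711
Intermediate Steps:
H = -423/83 (H = -6 + 75/83 = -423/83 ≈ -5.0964)
F = 3 (F = -4 + ((-2 - 41) - 5*2*(-5)) = -4 + (-43 - 10*(-5)) = -4 + (-43 + 50) = -4 + 7 = 3)
F*(28 + H) = 3*(28 - 423/83) = 3*(1901/83) = 5703/83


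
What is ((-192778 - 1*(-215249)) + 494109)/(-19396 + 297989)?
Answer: 516580/278593 ≈ 1.8542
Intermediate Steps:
((-192778 - 1*(-215249)) + 494109)/(-19396 + 297989) = ((-192778 + 215249) + 494109)/278593 = (22471 + 494109)*(1/278593) = 516580*(1/278593) = 516580/278593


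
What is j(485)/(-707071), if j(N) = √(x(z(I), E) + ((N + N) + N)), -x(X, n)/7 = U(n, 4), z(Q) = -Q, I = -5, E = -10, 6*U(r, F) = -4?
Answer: -√13137/2121213 ≈ -5.4034e-5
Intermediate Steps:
U(r, F) = -⅔ (U(r, F) = (⅙)*(-4) = -⅔)
x(X, n) = 14/3 (x(X, n) = -7*(-⅔) = 14/3)
j(N) = √(14/3 + 3*N) (j(N) = √(14/3 + ((N + N) + N)) = √(14/3 + (2*N + N)) = √(14/3 + 3*N))
j(485)/(-707071) = (√(42 + 27*485)/3)/(-707071) = (√(42 + 13095)/3)*(-1/707071) = (√13137/3)*(-1/707071) = -√13137/2121213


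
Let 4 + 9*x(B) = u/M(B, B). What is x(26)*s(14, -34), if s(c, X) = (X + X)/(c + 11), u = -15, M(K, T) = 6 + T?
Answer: 2431/1800 ≈ 1.3506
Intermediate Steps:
x(B) = -4/9 - 5/(3*(6 + B)) (x(B) = -4/9 + (-15/(6 + B))/9 = -4/9 - 5/(3*(6 + B)))
s(c, X) = 2*X/(11 + c) (s(c, X) = (2*X)/(11 + c) = 2*X/(11 + c))
x(26)*s(14, -34) = ((-39 - 4*26)/(9*(6 + 26)))*(2*(-34)/(11 + 14)) = ((⅑)*(-39 - 104)/32)*(2*(-34)/25) = ((⅑)*(1/32)*(-143))*(2*(-34)*(1/25)) = -143/288*(-68/25) = 2431/1800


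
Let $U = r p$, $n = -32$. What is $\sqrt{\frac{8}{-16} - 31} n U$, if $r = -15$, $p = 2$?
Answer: $1440 i \sqrt{14} \approx 5388.0 i$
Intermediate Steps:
$U = -30$ ($U = \left(-15\right) 2 = -30$)
$\sqrt{\frac{8}{-16} - 31} n U = \sqrt{\frac{8}{-16} - 31} \left(-32\right) \left(-30\right) = \sqrt{8 \left(- \frac{1}{16}\right) - 31} \left(-32\right) \left(-30\right) = \sqrt{- \frac{1}{2} - 31} \left(-32\right) \left(-30\right) = \sqrt{- \frac{63}{2}} \left(-32\right) \left(-30\right) = \frac{3 i \sqrt{14}}{2} \left(-32\right) \left(-30\right) = - 48 i \sqrt{14} \left(-30\right) = 1440 i \sqrt{14}$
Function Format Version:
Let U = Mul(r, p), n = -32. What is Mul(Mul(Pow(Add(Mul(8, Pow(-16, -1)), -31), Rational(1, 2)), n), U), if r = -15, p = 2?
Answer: Mul(1440, I, Pow(14, Rational(1, 2))) ≈ Mul(5388.0, I)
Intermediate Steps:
U = -30 (U = Mul(-15, 2) = -30)
Mul(Mul(Pow(Add(Mul(8, Pow(-16, -1)), -31), Rational(1, 2)), n), U) = Mul(Mul(Pow(Add(Mul(8, Pow(-16, -1)), -31), Rational(1, 2)), -32), -30) = Mul(Mul(Pow(Add(Mul(8, Rational(-1, 16)), -31), Rational(1, 2)), -32), -30) = Mul(Mul(Pow(Add(Rational(-1, 2), -31), Rational(1, 2)), -32), -30) = Mul(Mul(Pow(Rational(-63, 2), Rational(1, 2)), -32), -30) = Mul(Mul(Mul(Rational(3, 2), I, Pow(14, Rational(1, 2))), -32), -30) = Mul(Mul(-48, I, Pow(14, Rational(1, 2))), -30) = Mul(1440, I, Pow(14, Rational(1, 2)))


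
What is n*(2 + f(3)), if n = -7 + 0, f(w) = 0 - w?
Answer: 7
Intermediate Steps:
f(w) = -w
n = -7
n*(2 + f(3)) = -7*(2 - 1*3) = -7*(2 - 3) = -7*(-1) = 7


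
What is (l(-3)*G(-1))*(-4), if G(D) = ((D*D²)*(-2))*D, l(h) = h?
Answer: -24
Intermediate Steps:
G(D) = -2*D⁴ (G(D) = (D³*(-2))*D = (-2*D³)*D = -2*D⁴)
(l(-3)*G(-1))*(-4) = -(-6)*(-1)⁴*(-4) = -(-6)*(-4) = -3*(-2)*(-4) = 6*(-4) = -24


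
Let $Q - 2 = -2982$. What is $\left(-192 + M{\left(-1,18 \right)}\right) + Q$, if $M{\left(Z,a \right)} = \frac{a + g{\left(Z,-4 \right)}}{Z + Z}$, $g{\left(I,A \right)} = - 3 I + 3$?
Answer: $-3184$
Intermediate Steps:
$Q = -2980$ ($Q = 2 - 2982 = -2980$)
$g{\left(I,A \right)} = 3 - 3 I$
$M{\left(Z,a \right)} = \frac{3 + a - 3 Z}{2 Z}$ ($M{\left(Z,a \right)} = \frac{a - \left(-3 + 3 Z\right)}{Z + Z} = \frac{3 + a - 3 Z}{2 Z}$)
$\left(-192 + M{\left(-1,18 \right)}\right) + Q = \left(-192 + \frac{3 + 18 - -3}{2 \left(-1\right)}\right) - 2980 = \left(-192 + \frac{1}{2} \left(-1\right) \left(3 + 18 + 3\right)\right) - 2980 = \left(-192 + \frac{1}{2} \left(-1\right) 24\right) - 2980 = \left(-192 - 12\right) - 2980 = -204 - 2980 = -3184$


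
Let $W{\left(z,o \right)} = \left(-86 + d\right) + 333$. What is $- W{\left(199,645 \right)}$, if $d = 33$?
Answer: $-280$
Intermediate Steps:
$W{\left(z,o \right)} = 280$ ($W{\left(z,o \right)} = \left(-86 + 33\right) + 333 = -53 + 333 = 280$)
$- W{\left(199,645 \right)} = \left(-1\right) 280 = -280$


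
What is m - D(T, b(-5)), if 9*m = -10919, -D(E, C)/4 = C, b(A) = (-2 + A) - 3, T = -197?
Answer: -11279/9 ≈ -1253.2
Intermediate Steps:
b(A) = -5 + A
D(E, C) = -4*C
m = -10919/9 (m = (1/9)*(-10919) = -10919/9 ≈ -1213.2)
m - D(T, b(-5)) = -10919/9 - (-4)*(-5 - 5) = -10919/9 - (-4)*(-10) = -10919/9 - 1*40 = -10919/9 - 40 = -11279/9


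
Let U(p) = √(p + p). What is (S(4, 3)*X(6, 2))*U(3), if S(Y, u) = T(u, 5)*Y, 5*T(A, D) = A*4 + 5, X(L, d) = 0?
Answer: 0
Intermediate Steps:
T(A, D) = 1 + 4*A/5 (T(A, D) = (A*4 + 5)/5 = (4*A + 5)/5 = (5 + 4*A)/5 = 1 + 4*A/5)
U(p) = √2*√p (U(p) = √(2*p) = √2*√p)
S(Y, u) = Y*(1 + 4*u/5) (S(Y, u) = (1 + 4*u/5)*Y = Y*(1 + 4*u/5))
(S(4, 3)*X(6, 2))*U(3) = (((⅕)*4*(5 + 4*3))*0)*(√2*√3) = (((⅕)*4*(5 + 12))*0)*√6 = (((⅕)*4*17)*0)*√6 = ((68/5)*0)*√6 = 0*√6 = 0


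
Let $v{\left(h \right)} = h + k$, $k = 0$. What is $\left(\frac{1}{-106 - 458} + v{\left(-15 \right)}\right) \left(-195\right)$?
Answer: $\frac{549965}{188} \approx 2925.3$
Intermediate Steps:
$v{\left(h \right)} = h$ ($v{\left(h \right)} = h + 0 = h$)
$\left(\frac{1}{-106 - 458} + v{\left(-15 \right)}\right) \left(-195\right) = \left(\frac{1}{-106 - 458} - 15\right) \left(-195\right) = \left(\frac{1}{-564} - 15\right) \left(-195\right) = \left(- \frac{1}{564} - 15\right) \left(-195\right) = \left(- \frac{8461}{564}\right) \left(-195\right) = \frac{549965}{188}$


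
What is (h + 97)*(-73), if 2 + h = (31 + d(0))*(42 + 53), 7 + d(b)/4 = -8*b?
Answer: -27740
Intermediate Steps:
d(b) = -28 - 32*b (d(b) = -28 + 4*(-8*b) = -28 - 32*b)
h = 283 (h = -2 + (31 + (-28 - 32*0))*(42 + 53) = -2 + (31 + (-28 + 0))*95 = -2 + (31 - 28)*95 = -2 + 3*95 = -2 + 285 = 283)
(h + 97)*(-73) = (283 + 97)*(-73) = 380*(-73) = -27740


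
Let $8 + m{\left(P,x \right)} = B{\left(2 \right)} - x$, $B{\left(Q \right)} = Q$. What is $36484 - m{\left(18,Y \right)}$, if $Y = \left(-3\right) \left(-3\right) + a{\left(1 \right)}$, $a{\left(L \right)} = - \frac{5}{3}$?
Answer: $\frac{109492}{3} \approx 36497.0$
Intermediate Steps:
$a{\left(L \right)} = - \frac{5}{3}$ ($a{\left(L \right)} = \left(-5\right) \frac{1}{3} = - \frac{5}{3}$)
$Y = \frac{22}{3}$ ($Y = \left(-3\right) \left(-3\right) - \frac{5}{3} = 9 - \frac{5}{3} = \frac{22}{3} \approx 7.3333$)
$m{\left(P,x \right)} = -6 - x$ ($m{\left(P,x \right)} = -8 - \left(-2 + x\right) = -6 - x$)
$36484 - m{\left(18,Y \right)} = 36484 - \left(-6 - \frac{22}{3}\right) = 36484 - - \frac{40}{3} = 36484 + \frac{40}{3} = \frac{109492}{3}$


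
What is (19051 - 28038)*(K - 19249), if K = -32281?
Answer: 463100110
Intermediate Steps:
(19051 - 28038)*(K - 19249) = (19051 - 28038)*(-32281 - 19249) = -8987*(-51530) = 463100110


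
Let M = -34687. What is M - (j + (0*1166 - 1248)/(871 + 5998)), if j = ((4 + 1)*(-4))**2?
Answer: -241011355/6869 ≈ -35087.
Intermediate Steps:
j = 400 (j = (5*(-4))**2 = (-20)**2 = 400)
M - (j + (0*1166 - 1248)/(871 + 5998)) = -34687 - (400 + (0*1166 - 1248)/(871 + 5998)) = -34687 - (400 + (0 - 1248)/6869) = -34687 - (400 - 1248*1/6869) = -34687 - (400 - 1248/6869) = -34687 - 1*2746352/6869 = -34687 - 2746352/6869 = -241011355/6869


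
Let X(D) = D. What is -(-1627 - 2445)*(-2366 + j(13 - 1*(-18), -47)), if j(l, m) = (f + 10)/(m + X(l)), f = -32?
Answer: -9628753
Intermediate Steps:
j(l, m) = -22/(l + m) (j(l, m) = (-32 + 10)/(m + l) = -22/(l + m))
-(-1627 - 2445)*(-2366 + j(13 - 1*(-18), -47)) = -(-1627 - 2445)*(-2366 - 22/((13 - 1*(-18)) - 47)) = -(-4072)*(-2366 - 22/((13 + 18) - 47)) = -(-4072)*(-2366 - 22/(31 - 47)) = -(-4072)*(-2366 - 22/(-16)) = -(-4072)*(-2366 - 22*(-1/16)) = -(-4072)*(-2366 + 11/8) = -(-4072)*(-18917)/8 = -1*9628753 = -9628753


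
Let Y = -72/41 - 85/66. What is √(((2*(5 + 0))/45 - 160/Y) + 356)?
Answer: √249617853494/24711 ≈ 20.218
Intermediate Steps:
Y = -8237/2706 (Y = -72*1/41 - 85*1/66 = -72/41 - 85/66 = -8237/2706 ≈ -3.0440)
√(((2*(5 + 0))/45 - 160/Y) + 356) = √(((2*(5 + 0))/45 - 160/(-8237/2706)) + 356) = √(((2*5)*(1/45) - 160*(-2706/8237)) + 356) = √((10*(1/45) + 432960/8237) + 356) = √((2/9 + 432960/8237) + 356) = √(3913114/74133 + 356) = √(30304462/74133) = √249617853494/24711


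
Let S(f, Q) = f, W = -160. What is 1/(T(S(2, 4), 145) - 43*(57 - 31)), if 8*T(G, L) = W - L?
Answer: -8/9249 ≈ -0.00086496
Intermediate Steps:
T(G, L) = -20 - L/8 (T(G, L) = (-160 - L)/8 = -20 - L/8)
1/(T(S(2, 4), 145) - 43*(57 - 31)) = 1/((-20 - 1/8*145) - 43*(57 - 31)) = 1/((-20 - 145/8) - 43*26) = 1/(-305/8 - 1118) = 1/(-9249/8) = -8/9249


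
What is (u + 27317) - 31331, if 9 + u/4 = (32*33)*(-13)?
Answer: -58962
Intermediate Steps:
u = -54948 (u = -36 + 4*((32*33)*(-13)) = -36 + 4*(1056*(-13)) = -36 + 4*(-13728) = -36 - 54912 = -54948)
(u + 27317) - 31331 = (-54948 + 27317) - 31331 = -27631 - 31331 = -58962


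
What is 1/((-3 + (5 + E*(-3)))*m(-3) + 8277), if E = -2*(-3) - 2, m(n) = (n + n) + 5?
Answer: 1/8287 ≈ 0.00012067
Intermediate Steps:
m(n) = 5 + 2*n (m(n) = 2*n + 5 = 5 + 2*n)
E = 4 (E = 6 - 2 = 4)
1/((-3 + (5 + E*(-3)))*m(-3) + 8277) = 1/((-3 + (5 + 4*(-3)))*(5 + 2*(-3)) + 8277) = 1/((-3 + (5 - 12))*(5 - 6) + 8277) = 1/((-3 - 7)*(-1) + 8277) = 1/(-10*(-1) + 8277) = 1/(10 + 8277) = 1/8287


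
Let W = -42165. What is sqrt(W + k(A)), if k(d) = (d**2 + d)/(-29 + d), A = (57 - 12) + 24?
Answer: I*sqrt(168177)/2 ≈ 205.05*I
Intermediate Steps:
A = 69 (A = 45 + 24 = 69)
k(d) = (d + d**2)/(-29 + d)
sqrt(W + k(A)) = sqrt(-42165 + 69*(1 + 69)/(-29 + 69)) = sqrt(-42165 + 69*70/40) = sqrt(-42165 + 69*(1/40)*70) = sqrt(-42165 + 483/4) = sqrt(-168177/4) = I*sqrt(168177)/2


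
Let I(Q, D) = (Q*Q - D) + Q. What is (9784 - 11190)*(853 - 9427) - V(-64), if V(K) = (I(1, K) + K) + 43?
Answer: 12054999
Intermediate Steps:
I(Q, D) = Q + Q² - D (I(Q, D) = (Q² - D) + Q = Q + Q² - D)
V(K) = 45 (V(K) = ((1 + 1² - K) + K) + 43 = ((1 + 1 - K) + K) + 43 = ((2 - K) + K) + 43 = 2 + 43 = 45)
(9784 - 11190)*(853 - 9427) - V(-64) = (9784 - 11190)*(853 - 9427) - 1*45 = -1406*(-8574) - 45 = 12055044 - 45 = 12054999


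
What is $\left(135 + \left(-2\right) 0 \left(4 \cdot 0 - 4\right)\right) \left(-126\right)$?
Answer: $-17010$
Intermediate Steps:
$\left(135 + \left(-2\right) 0 \left(4 \cdot 0 - 4\right)\right) \left(-126\right) = \left(135 + 0 \left(0 - 4\right)\right) \left(-126\right) = \left(135 + 0 \left(-4\right)\right) \left(-126\right) = \left(135 + 0\right) \left(-126\right) = 135 \left(-126\right) = -17010$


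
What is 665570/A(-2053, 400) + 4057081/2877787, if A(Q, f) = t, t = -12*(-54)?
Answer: 958998841039/932402988 ≈ 1028.5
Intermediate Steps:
t = 648
A(Q, f) = 648
665570/A(-2053, 400) + 4057081/2877787 = 665570/648 + 4057081/2877787 = 665570*(1/648) + 4057081*(1/2877787) = 332785/324 + 4057081/2877787 = 958998841039/932402988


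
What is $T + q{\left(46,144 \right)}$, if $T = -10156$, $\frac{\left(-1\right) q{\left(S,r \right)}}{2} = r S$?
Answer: $-23404$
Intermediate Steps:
$q{\left(S,r \right)} = - 2 S r$ ($q{\left(S,r \right)} = - 2 r S = - 2 S r$)
$T + q{\left(46,144 \right)} = -10156 - 92 \cdot 144 = -10156 - 13248 = -23404$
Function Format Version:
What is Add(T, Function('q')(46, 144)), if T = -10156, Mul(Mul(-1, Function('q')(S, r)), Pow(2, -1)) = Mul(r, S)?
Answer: -23404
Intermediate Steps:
Function('q')(S, r) = Mul(-2, S, r) (Function('q')(S, r) = Mul(-2, Mul(r, S)) = Mul(-2, Mul(S, r)) = Mul(-2, S, r))
Add(T, Function('q')(46, 144)) = Add(-10156, Mul(-2, 46, 144)) = Add(-10156, -13248) = -23404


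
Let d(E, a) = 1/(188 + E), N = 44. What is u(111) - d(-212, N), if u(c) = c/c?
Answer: 25/24 ≈ 1.0417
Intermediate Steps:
u(c) = 1
u(111) - d(-212, N) = 1 - 1/(188 - 212) = 1 - 1/(-24) = 1 - 1*(-1/24) = 1 + 1/24 = 25/24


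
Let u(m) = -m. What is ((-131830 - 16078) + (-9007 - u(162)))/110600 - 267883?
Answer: -29628016553/110600 ≈ -2.6788e+5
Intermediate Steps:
((-131830 - 16078) + (-9007 - u(162)))/110600 - 267883 = ((-131830 - 16078) + (-9007 - (-1)*162))/110600 - 267883 = (-147908 + (-9007 - 1*(-162)))*(1/110600) - 267883 = (-147908 + (-9007 + 162))*(1/110600) - 267883 = (-147908 - 8845)*(1/110600) - 267883 = -156753*1/110600 - 267883 = -156753/110600 - 267883 = -29628016553/110600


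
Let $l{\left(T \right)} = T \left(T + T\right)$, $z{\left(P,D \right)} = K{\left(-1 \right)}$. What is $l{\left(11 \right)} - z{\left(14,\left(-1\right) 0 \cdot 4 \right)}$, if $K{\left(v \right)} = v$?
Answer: $243$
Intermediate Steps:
$z{\left(P,D \right)} = -1$
$l{\left(T \right)} = 2 T^{2}$ ($l{\left(T \right)} = T 2 T = 2 T^{2}$)
$l{\left(11 \right)} - z{\left(14,\left(-1\right) 0 \cdot 4 \right)} = 2 \cdot 11^{2} - -1 = 2 \cdot 121 + 1 = 242 + 1 = 243$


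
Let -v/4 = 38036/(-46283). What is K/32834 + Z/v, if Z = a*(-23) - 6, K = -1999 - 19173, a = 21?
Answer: -373166493763/2497748048 ≈ -149.40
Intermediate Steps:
v = 152144/46283 (v = -152144/(-46283) = -152144*(-1)/46283 = -4*(-38036/46283) = 152144/46283 ≈ 3.2873)
K = -21172
Z = -489 (Z = 21*(-23) - 6 = -483 - 6 = -489)
K/32834 + Z/v = -21172/32834 - 489/152144/46283 = -21172*1/32834 - 489*46283/152144 = -10586/16417 - 22632387/152144 = -373166493763/2497748048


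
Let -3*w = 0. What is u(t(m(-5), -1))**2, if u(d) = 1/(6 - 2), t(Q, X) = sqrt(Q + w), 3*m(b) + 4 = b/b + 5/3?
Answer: 1/16 ≈ 0.062500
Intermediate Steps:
w = 0 (w = -1/3*0 = 0)
m(b) = -4/9 (m(b) = -4/3 + (b/b + 5/3)/3 = -4/3 + (1 + 5*(1/3))/3 = -4/3 + (1 + 5/3)/3 = -4/3 + (1/3)*(8/3) = -4/3 + 8/9 = -4/9)
t(Q, X) = sqrt(Q) (t(Q, X) = sqrt(Q + 0) = sqrt(Q))
u(d) = 1/4
u(t(m(-5), -1))**2 = (1/4)**2 = 1/16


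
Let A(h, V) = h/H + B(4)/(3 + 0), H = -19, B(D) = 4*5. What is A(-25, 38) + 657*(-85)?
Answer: -3182710/57 ≈ -55837.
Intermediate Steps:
B(D) = 20
A(h, V) = 20/3 - h/19 (A(h, V) = h/(-19) + 20/(3 + 0) = h*(-1/19) + 20/3 = -h/19 + 20*(1/3) = -h/19 + 20/3 = 20/3 - h/19)
A(-25, 38) + 657*(-85) = (20/3 - 1/19*(-25)) + 657*(-85) = (20/3 + 25/19) - 55845 = 455/57 - 55845 = -3182710/57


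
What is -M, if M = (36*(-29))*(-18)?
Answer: -18792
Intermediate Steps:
M = 18792 (M = -1044*(-18) = 18792)
-M = -1*18792 = -18792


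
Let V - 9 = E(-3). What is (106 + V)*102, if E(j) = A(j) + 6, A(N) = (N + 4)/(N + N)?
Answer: 12325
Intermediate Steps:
A(N) = (4 + N)/(2*N) (A(N) = (4 + N)/((2*N)) = (4 + N)*(1/(2*N)) = (4 + N)/(2*N))
E(j) = 6 + (4 + j)/(2*j) (E(j) = (4 + j)/(2*j) + 6 = 6 + (4 + j)/(2*j))
V = 89/6 (V = 9 + (13/2 + 2/(-3)) = 9 + (13/2 + 2*(-1/3)) = 9 + (13/2 - 2/3) = 9 + 35/6 = 89/6 ≈ 14.833)
(106 + V)*102 = (106 + 89/6)*102 = (725/6)*102 = 12325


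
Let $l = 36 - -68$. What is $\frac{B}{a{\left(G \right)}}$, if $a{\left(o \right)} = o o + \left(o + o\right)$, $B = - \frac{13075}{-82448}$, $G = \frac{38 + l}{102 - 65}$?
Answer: $\frac{17899675}{2528845056} \approx 0.0070782$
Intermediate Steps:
$l = 104$ ($l = 36 + 68 = 104$)
$G = \frac{142}{37}$ ($G = \frac{38 + 104}{102 - 65} = \frac{142}{37} \approx 3.8378$)
$B = \frac{13075}{82448}$ ($B = \left(-13075\right) \left(- \frac{1}{82448}\right) = \frac{13075}{82448} \approx 0.15858$)
$a{\left(o \right)} = o^{2} + 2 o$
$\frac{B}{a{\left(G \right)}} = \frac{13075}{82448 \frac{142 \left(2 + \frac{142}{37}\right)}{37}} = \frac{13075}{82448 \cdot \frac{142}{37} \cdot \frac{216}{37}} = \frac{13075}{82448 \cdot \frac{30672}{1369}} = \frac{13075}{82448} \cdot \frac{1369}{30672} = \frac{17899675}{2528845056}$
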